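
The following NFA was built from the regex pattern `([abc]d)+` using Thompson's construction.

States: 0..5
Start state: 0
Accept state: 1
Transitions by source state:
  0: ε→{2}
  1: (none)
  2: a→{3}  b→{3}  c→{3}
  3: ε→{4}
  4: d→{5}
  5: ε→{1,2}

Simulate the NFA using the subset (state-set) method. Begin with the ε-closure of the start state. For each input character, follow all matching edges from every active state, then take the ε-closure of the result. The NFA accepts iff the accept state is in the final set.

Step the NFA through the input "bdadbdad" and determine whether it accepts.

Answer: ACCEPT

Steps:
S₀ = ε-closure({0}) = {0,2}
'b' @ 1: {3,4}
'd' @ 2: {1,2,5}  ✓accept
'a' @ 3: {3,4}
'd' @ 4: {1,2,5}  ✓accept
'b' @ 5: {3,4}
'd' @ 6: {1,2,5}  ✓accept
'a' @ 7: {3,4}
'd' @ 8: {1,2,5}  ✓accept
end set {1,2,5} — state 1 in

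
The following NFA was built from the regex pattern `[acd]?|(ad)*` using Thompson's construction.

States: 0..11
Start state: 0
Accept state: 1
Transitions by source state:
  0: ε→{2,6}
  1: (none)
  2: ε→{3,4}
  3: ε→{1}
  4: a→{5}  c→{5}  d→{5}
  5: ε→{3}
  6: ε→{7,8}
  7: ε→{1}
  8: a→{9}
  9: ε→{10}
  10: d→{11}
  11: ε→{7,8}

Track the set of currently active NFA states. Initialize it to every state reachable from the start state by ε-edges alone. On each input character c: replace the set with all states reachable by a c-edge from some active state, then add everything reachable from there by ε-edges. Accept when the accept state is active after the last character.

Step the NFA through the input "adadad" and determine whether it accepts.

Answer: ACCEPT

Steps:
initial (ε-close {0}): {0,1,2,3,4,6,7,8}
'a' @ 1: {1,3,5,9,10}  [accepting]
'd' @ 2: {1,7,8,11}  [accepting]
'a' @ 3: {9,10}
'd' @ 4: {1,7,8,11}  [accepting]
'a' @ 5: {9,10}
'd' @ 6: {1,7,8,11}  [accepting]
after full input: {1,7,8,11}  (accept=1 in)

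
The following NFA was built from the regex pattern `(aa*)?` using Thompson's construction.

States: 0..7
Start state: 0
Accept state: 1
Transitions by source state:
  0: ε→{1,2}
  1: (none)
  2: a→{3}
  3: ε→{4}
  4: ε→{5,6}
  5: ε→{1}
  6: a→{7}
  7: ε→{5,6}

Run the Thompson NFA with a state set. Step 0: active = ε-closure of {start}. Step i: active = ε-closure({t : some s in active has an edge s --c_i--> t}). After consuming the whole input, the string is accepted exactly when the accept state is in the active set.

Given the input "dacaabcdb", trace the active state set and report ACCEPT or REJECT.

initial (ε-close {0}): {0,1,2}
'd' @ 1: {}  — no active states
rest 'acaabcdb' ignored (set empty)
after full input: {}  (accept=1 not in)

Answer: REJECT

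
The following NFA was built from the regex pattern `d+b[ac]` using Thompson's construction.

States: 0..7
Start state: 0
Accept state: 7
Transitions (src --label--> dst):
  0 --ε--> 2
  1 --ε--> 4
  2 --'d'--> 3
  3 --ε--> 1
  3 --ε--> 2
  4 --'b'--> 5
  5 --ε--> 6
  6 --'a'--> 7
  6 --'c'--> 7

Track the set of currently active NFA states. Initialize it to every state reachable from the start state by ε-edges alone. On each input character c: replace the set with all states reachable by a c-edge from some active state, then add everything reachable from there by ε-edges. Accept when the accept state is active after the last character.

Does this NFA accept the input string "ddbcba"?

initial (ε-close {0}): {0,2}
'd' @ 1: {1,2,3,4}
'd' @ 2: {1,2,3,4}
'b' @ 3: {5,6}
'c' @ 4: {7}  (accept∈set)
'b' @ 5: {}  — no active states
rest 'a' ignored (set empty)
final: {}; accept 7 not in set

Answer: REJECT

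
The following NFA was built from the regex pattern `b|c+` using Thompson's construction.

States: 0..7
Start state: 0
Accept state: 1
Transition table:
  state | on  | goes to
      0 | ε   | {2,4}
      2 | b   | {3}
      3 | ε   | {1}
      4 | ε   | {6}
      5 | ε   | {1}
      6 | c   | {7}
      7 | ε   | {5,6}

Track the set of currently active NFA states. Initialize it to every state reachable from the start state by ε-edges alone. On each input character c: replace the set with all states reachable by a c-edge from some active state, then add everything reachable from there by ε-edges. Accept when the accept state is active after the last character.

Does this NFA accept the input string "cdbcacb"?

S₀ = ε-closure({0}) = {0,2,4,6}
'c' @ 1: {1,5,6,7}  [accepting]
'd' @ 2: {}  — dead — no transitions
rest 'bcacb' ignored (set empty)
end set {} — state 1 not in

Answer: REJECT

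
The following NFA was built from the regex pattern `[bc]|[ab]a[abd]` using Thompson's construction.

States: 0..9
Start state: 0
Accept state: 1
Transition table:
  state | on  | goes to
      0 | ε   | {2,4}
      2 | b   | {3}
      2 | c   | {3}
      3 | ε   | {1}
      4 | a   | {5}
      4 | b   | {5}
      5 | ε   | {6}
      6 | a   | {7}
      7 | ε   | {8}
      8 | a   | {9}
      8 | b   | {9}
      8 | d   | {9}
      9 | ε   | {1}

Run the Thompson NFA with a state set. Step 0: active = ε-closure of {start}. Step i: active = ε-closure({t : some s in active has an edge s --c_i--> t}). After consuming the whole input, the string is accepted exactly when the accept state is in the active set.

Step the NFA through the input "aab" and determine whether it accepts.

Answer: ACCEPT

Steps:
S₀ = ε-closure({0}) = {0,2,4}
'a' @ 1: {5,6}
'a' @ 2: {7,8}
'b' @ 3: {1,9}  [accepting]
final: {1,9}; accept 1 in set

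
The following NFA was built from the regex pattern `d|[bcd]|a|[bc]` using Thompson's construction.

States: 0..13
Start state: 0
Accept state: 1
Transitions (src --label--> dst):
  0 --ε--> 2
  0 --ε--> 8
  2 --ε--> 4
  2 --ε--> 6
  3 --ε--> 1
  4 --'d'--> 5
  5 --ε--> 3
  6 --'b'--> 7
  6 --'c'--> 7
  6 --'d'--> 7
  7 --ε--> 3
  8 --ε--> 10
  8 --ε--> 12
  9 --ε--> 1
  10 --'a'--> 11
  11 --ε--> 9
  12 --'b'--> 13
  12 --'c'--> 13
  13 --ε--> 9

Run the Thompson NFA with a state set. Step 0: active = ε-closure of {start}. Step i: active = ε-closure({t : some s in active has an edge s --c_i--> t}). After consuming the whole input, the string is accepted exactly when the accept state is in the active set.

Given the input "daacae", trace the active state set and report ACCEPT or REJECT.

Answer: REJECT

Steps:
initial (ε-close {0}): {0,2,4,6,8,10,12}
'd' @ 1: {1,3,5,7}  ✓accept
'a' @ 2: {}  — dead — no transitions
rest 'acae' ignored (set empty)
end set {} — state 1 not in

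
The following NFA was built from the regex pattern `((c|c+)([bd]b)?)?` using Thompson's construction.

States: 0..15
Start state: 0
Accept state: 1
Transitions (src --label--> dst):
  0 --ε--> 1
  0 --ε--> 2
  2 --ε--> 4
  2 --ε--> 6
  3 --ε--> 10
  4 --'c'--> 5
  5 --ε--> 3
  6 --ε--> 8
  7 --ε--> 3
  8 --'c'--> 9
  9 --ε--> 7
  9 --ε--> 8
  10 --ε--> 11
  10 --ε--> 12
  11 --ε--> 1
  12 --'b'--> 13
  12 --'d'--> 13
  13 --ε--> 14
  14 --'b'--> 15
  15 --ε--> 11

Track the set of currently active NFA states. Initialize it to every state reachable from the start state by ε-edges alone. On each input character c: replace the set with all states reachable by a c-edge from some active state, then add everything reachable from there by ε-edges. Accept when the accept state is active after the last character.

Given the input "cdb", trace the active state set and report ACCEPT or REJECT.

initial (ε-close {0}): {0,1,2,4,6,8}
'c' @ 1: {1,3,5,7,8,9,10,11,12}  (accept∈set)
'd' @ 2: {13,14}
'b' @ 3: {1,11,15}  (accept∈set)
final: {1,11,15}; accept 1 in set

Answer: ACCEPT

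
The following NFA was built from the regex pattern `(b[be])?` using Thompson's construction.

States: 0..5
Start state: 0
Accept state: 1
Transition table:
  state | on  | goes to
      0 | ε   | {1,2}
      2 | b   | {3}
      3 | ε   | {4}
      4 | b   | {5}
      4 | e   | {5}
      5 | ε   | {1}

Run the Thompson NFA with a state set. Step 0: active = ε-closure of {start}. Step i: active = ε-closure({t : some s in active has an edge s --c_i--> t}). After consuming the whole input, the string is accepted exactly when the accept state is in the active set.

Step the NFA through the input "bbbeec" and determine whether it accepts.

Answer: REJECT

Trace:
initial (ε-close {0}): {0,1,2}
'b' @ 1: {3,4}
'b' @ 2: {1,5}  (accept∈set)
'b' @ 3: {}  — dead — no transitions
rest 'eec' ignored (set empty)
final: {}; accept 1 not in set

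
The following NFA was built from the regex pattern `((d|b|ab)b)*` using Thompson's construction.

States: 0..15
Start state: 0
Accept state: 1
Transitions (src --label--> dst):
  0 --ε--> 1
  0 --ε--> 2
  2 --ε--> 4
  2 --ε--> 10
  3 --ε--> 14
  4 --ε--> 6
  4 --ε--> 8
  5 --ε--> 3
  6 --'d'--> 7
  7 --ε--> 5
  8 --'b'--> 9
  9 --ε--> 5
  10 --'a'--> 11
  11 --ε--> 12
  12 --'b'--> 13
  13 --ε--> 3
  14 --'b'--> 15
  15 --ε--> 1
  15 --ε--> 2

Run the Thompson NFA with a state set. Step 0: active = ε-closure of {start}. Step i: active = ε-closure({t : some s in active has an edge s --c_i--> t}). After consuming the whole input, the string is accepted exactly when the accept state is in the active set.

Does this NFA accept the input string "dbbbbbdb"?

start: ε-closure({0}) = {0,1,2,4,6,8,10}
'd' @ 1: {3,5,7,14}
'b' @ 2: {1,2,4,6,8,10,15}  ✓accept
'b' @ 3: {3,5,9,14}
'b' @ 4: {1,2,4,6,8,10,15}  ✓accept
'b' @ 5: {3,5,9,14}
'b' @ 6: {1,2,4,6,8,10,15}  ✓accept
'd' @ 7: {3,5,7,14}
'b' @ 8: {1,2,4,6,8,10,15}  ✓accept
final: {1,2,4,6,8,10,15}; accept 1 in set

Answer: ACCEPT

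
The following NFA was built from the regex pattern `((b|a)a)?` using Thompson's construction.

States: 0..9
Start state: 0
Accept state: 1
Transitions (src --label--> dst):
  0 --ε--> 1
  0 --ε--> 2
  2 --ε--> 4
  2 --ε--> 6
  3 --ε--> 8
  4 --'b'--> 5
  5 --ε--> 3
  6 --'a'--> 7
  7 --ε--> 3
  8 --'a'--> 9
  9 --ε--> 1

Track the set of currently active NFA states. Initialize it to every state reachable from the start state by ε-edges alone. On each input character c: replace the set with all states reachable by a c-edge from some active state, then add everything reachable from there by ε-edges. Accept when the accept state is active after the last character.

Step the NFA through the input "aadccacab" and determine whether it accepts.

S₀ = ε-closure({0}) = {0,1,2,4,6}
'a' @ 1: {3,7,8}
'a' @ 2: {1,9}  (accept∈set)
'd' @ 3: {}  — state set empty
rest 'ccacab' ignored (set empty)
after full input: {}  (accept=1 not in)

Answer: REJECT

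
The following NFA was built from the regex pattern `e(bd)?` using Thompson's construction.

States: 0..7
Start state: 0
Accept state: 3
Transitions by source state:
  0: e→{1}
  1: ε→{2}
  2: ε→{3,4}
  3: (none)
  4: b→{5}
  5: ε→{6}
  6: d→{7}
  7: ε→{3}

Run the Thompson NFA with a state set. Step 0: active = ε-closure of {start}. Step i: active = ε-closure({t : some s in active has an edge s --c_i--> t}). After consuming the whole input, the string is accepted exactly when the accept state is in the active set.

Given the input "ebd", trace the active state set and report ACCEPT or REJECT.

start: ε-closure({0}) = {0}
'e' @ 1: {1,2,3,4}  ✓accept
'b' @ 2: {5,6}
'd' @ 3: {3,7}  ✓accept
after full input: {3,7}  (accept=3 in)

Answer: ACCEPT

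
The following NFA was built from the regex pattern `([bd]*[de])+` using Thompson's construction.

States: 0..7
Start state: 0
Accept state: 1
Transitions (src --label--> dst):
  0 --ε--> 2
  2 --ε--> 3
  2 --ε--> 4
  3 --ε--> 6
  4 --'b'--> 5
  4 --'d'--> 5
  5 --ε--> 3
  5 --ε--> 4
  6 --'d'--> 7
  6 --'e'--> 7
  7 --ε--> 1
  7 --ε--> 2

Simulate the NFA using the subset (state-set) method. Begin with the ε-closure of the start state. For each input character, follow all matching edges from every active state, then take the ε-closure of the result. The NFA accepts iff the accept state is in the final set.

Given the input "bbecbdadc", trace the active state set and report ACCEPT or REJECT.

Answer: REJECT

Trace:
S₀ = ε-closure({0}) = {0,2,3,4,6}
'b' @ 1: {3,4,5,6}
'b' @ 2: {3,4,5,6}
'e' @ 3: {1,2,3,4,6,7}  (accept∈set)
'c' @ 4: {}  — state set empty
rest 'bdadc' ignored (set empty)
final: {}; accept 1 not in set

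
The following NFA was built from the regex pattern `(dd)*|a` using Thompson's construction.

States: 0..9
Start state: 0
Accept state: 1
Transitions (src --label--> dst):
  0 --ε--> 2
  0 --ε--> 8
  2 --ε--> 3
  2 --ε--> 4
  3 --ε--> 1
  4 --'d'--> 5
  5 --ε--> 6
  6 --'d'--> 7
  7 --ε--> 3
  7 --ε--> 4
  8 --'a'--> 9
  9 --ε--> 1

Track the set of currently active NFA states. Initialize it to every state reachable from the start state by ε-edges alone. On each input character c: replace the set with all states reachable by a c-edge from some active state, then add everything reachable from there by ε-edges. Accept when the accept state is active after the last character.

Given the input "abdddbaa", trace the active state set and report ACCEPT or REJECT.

initial (ε-close {0}): {0,1,2,3,4,8}
'a' @ 1: {1,9}  ✓accept
'b' @ 2: {}  — dead — no transitions
rest 'dddbaa' ignored (set empty)
end set {} — state 1 not in

Answer: REJECT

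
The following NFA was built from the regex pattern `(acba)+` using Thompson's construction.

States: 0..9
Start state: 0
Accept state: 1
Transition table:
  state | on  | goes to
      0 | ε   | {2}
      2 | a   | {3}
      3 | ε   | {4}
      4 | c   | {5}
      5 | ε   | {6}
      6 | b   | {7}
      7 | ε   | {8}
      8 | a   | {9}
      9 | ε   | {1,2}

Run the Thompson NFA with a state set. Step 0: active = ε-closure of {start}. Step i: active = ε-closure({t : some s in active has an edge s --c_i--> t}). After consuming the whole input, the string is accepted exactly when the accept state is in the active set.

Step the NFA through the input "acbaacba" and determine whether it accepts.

initial (ε-close {0}): {0,2}
'a' @ 1: {3,4}
'c' @ 2: {5,6}
'b' @ 3: {7,8}
'a' @ 4: {1,2,9}  (accept∈set)
'a' @ 5: {3,4}
'c' @ 6: {5,6}
'b' @ 7: {7,8}
'a' @ 8: {1,2,9}  (accept∈set)
end set {1,2,9} — state 1 in

Answer: ACCEPT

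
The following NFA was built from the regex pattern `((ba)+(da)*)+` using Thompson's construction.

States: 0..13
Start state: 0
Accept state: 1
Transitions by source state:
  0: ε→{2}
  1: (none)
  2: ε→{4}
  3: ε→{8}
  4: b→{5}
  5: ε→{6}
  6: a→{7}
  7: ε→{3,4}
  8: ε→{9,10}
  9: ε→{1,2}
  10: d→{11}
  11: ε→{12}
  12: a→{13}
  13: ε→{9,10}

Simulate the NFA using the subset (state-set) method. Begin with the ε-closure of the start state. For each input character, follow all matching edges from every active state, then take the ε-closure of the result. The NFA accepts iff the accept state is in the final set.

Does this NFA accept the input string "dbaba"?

Answer: REJECT

Trace:
S₀ = ε-closure({0}) = {0,2,4}
'd' @ 1: {}  — dead — no transitions
rest 'baba' ignored (set empty)
end set {} — state 1 not in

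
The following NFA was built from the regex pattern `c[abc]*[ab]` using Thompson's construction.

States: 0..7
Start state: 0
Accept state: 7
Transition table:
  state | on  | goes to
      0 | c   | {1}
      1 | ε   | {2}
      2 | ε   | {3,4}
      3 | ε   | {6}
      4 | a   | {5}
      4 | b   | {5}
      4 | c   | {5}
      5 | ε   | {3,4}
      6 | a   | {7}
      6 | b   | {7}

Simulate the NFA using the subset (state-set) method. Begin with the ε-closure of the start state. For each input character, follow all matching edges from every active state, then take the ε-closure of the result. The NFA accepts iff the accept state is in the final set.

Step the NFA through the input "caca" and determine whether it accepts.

S₀ = ε-closure({0}) = {0}
'c' @ 1: {1,2,3,4,6}
'a' @ 2: {3,4,5,6,7}  [accepting]
'c' @ 3: {3,4,5,6}
'a' @ 4: {3,4,5,6,7}  [accepting]
final: {3,4,5,6,7}; accept 7 in set

Answer: ACCEPT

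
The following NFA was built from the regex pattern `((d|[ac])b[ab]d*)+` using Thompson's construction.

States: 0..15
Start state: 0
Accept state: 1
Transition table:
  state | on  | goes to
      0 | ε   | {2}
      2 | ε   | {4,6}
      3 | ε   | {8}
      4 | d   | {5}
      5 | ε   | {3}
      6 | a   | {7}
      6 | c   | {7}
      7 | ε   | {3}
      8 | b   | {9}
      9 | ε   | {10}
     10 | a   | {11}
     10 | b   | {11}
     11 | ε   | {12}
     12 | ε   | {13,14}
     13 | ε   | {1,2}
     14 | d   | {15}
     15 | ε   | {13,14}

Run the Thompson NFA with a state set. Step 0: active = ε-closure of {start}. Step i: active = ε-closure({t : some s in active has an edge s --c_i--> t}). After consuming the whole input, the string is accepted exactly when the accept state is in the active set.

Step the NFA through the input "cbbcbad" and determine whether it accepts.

initial (ε-close {0}): {0,2,4,6}
'c' @ 1: {3,7,8}
'b' @ 2: {9,10}
'b' @ 3: {1,2,4,6,11,12,13,14}  [accepting]
'c' @ 4: {3,7,8}
'b' @ 5: {9,10}
'a' @ 6: {1,2,4,6,11,12,13,14}  [accepting]
'd' @ 7: {1,2,3,4,5,6,8,13,14,15}  [accepting]
final: {1,2,3,4,5,6,8,13,14,15}; accept 1 in set

Answer: ACCEPT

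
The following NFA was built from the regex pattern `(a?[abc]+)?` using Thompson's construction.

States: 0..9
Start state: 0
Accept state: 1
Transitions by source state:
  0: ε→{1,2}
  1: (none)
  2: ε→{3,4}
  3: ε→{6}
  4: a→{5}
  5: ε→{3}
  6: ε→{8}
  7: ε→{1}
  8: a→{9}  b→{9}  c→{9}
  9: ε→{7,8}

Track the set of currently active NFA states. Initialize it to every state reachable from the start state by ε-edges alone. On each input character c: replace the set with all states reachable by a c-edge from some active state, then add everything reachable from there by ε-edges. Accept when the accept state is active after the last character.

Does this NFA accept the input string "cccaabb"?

Answer: ACCEPT

Derivation:
start: ε-closure({0}) = {0,1,2,3,4,6,8}
'c' @ 1: {1,7,8,9}  (accept∈set)
'c' @ 2: {1,7,8,9}  (accept∈set)
'c' @ 3: {1,7,8,9}  (accept∈set)
'a' @ 4: {1,7,8,9}  (accept∈set)
'a' @ 5: {1,7,8,9}  (accept∈set)
'b' @ 6: {1,7,8,9}  (accept∈set)
'b' @ 7: {1,7,8,9}  (accept∈set)
end set {1,7,8,9} — state 1 in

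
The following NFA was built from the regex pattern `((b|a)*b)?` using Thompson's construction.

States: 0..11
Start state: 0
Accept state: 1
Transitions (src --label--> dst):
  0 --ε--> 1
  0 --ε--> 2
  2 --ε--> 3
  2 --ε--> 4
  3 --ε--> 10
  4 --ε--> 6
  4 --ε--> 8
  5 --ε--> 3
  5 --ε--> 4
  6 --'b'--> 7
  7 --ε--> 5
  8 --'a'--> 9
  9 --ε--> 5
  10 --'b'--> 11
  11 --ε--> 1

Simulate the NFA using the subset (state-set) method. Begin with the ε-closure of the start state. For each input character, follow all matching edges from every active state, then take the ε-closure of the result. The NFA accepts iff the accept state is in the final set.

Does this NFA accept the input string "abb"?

initial (ε-close {0}): {0,1,2,3,4,6,8,10}
'a' @ 1: {3,4,5,6,8,9,10}
'b' @ 2: {1,3,4,5,6,7,8,10,11}  (accept∈set)
'b' @ 3: {1,3,4,5,6,7,8,10,11}  (accept∈set)
after full input: {1,3,4,5,6,7,8,10,11}  (accept=1 in)

Answer: ACCEPT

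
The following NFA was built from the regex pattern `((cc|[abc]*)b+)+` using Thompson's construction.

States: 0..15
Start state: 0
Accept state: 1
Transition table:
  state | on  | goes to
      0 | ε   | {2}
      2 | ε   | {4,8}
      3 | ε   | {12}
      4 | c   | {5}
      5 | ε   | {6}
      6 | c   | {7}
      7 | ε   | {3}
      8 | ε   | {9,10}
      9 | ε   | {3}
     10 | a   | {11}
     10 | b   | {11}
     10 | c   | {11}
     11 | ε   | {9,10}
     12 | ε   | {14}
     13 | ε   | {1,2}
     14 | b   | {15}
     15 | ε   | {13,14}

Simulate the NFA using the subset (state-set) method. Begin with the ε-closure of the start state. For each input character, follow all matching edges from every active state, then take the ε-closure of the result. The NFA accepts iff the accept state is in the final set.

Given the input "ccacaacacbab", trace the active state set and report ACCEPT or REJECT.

Answer: ACCEPT

Derivation:
initial (ε-close {0}): {0,2,3,4,8,9,10,12,14}
'c' @ 1: {3,5,6,9,10,11,12,14}
'c' @ 2: {3,7,9,10,11,12,14}
'a' @ 3: {3,9,10,11,12,14}
'c' @ 4: {3,9,10,11,12,14}
'a' @ 5: {3,9,10,11,12,14}
'a' @ 6: {3,9,10,11,12,14}
'c' @ 7: {3,9,10,11,12,14}
'a' @ 8: {3,9,10,11,12,14}
'c' @ 9: {3,9,10,11,12,14}
'b' @ 10: {1,2,3,4,8,9,10,11,12,13,14,15}  (accept∈set)
'a' @ 11: {3,9,10,11,12,14}
'b' @ 12: {1,2,3,4,8,9,10,11,12,13,14,15}  (accept∈set)
end set {1,2,3,4,8,9,10,11,12,13,14,15} — state 1 in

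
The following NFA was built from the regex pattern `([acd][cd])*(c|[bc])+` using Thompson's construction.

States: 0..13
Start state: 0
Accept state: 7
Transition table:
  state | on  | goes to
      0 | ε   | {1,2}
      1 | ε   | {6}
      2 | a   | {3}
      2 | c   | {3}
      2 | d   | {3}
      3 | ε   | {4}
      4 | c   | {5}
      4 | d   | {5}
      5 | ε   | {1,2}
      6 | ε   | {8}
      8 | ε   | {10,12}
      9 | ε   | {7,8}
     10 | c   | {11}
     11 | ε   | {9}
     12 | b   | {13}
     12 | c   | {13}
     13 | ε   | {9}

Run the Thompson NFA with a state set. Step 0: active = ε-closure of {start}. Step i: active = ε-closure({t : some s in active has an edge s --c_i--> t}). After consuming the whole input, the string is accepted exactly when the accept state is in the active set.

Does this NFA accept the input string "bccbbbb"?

Answer: ACCEPT

Trace:
S₀ = ε-closure({0}) = {0,1,2,6,8,10,12}
'b' @ 1: {7,8,9,10,12,13}  ✓accept
'c' @ 2: {7,8,9,10,11,12,13}  ✓accept
'c' @ 3: {7,8,9,10,11,12,13}  ✓accept
'b' @ 4: {7,8,9,10,12,13}  ✓accept
'b' @ 5: {7,8,9,10,12,13}  ✓accept
'b' @ 6: {7,8,9,10,12,13}  ✓accept
'b' @ 7: {7,8,9,10,12,13}  ✓accept
final: {7,8,9,10,12,13}; accept 7 in set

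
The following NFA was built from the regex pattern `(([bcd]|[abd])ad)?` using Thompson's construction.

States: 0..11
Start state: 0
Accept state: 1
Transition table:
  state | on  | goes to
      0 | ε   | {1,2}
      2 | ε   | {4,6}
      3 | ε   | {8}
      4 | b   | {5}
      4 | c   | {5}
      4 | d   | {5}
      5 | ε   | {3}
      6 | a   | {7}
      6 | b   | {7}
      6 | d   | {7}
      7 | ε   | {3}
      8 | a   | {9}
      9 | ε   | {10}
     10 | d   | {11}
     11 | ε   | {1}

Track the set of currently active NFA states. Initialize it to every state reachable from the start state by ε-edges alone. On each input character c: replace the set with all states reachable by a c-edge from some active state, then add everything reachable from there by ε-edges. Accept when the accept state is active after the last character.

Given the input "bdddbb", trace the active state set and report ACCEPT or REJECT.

Answer: REJECT

Derivation:
initial (ε-close {0}): {0,1,2,4,6}
'b' @ 1: {3,5,7,8}
'd' @ 2: {}  — no active states
rest 'ddbb' ignored (set empty)
final: {}; accept 1 not in set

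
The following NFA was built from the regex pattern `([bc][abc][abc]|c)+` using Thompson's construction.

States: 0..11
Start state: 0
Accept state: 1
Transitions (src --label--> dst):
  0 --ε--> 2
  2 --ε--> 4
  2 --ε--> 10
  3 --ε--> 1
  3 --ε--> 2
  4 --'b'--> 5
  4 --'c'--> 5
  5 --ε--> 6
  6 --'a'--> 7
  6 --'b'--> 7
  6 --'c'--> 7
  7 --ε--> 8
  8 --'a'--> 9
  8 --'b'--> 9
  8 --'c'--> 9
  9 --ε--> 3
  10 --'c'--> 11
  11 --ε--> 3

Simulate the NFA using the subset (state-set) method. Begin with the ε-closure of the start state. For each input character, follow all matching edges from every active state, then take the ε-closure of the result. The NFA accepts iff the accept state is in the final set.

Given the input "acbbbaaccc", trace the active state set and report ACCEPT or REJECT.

Answer: REJECT

Derivation:
S₀ = ε-closure({0}) = {0,2,4,10}
'a' @ 1: {}  — state set empty
rest 'cbbbaaccc' ignored (set empty)
after full input: {}  (accept=1 not in)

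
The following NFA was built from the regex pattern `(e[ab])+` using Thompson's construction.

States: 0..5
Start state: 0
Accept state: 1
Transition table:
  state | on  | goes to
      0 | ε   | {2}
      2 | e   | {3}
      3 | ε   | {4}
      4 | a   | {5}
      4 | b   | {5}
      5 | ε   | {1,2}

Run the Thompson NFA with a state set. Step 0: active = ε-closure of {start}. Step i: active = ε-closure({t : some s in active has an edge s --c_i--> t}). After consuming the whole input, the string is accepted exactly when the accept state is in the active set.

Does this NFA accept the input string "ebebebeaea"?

Answer: ACCEPT

Trace:
initial (ε-close {0}): {0,2}
'e' @ 1: {3,4}
'b' @ 2: {1,2,5}  ✓accept
'e' @ 3: {3,4}
'b' @ 4: {1,2,5}  ✓accept
'e' @ 5: {3,4}
'b' @ 6: {1,2,5}  ✓accept
'e' @ 7: {3,4}
'a' @ 8: {1,2,5}  ✓accept
'e' @ 9: {3,4}
'a' @ 10: {1,2,5}  ✓accept
end set {1,2,5} — state 1 in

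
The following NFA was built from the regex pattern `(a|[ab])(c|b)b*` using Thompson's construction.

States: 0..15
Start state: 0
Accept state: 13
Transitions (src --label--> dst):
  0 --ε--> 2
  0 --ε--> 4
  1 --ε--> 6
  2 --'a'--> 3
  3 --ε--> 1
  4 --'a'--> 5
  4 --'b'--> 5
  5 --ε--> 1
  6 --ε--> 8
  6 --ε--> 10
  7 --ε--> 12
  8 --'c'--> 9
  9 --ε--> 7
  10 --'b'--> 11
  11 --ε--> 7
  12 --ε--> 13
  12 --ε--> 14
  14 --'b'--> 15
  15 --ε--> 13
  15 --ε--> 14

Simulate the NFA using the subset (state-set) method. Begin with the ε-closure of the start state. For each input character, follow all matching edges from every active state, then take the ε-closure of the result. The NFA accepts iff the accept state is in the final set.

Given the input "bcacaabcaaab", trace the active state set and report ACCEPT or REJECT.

start: ε-closure({0}) = {0,2,4}
'b' @ 1: {1,5,6,8,10}
'c' @ 2: {7,9,12,13,14}  [accepting]
'a' @ 3: {}  — no active states
rest 'caabcaaab' ignored (set empty)
after full input: {}  (accept=13 not in)

Answer: REJECT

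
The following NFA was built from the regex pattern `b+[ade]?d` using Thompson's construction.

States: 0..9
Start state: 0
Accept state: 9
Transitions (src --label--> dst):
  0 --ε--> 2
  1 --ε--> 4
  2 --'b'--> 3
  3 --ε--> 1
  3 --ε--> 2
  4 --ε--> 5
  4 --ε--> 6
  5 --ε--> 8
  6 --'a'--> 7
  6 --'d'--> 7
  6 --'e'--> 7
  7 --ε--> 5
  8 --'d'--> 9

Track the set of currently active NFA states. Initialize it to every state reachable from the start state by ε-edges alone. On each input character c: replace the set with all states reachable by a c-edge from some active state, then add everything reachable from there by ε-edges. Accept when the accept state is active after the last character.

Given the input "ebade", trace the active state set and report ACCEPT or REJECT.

start: ε-closure({0}) = {0,2}
'e' @ 1: {}  — no active states
rest 'bade' ignored (set empty)
end set {} — state 9 not in

Answer: REJECT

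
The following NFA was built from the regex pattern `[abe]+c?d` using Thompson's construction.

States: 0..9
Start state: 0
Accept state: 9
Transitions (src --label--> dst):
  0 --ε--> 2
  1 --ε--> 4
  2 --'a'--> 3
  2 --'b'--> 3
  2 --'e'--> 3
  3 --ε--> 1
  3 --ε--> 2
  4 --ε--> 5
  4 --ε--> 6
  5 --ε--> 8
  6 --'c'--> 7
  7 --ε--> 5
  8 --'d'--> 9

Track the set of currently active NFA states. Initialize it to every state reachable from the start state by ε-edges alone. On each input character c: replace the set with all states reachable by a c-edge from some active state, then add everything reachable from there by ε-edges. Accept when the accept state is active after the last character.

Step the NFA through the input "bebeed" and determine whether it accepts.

initial (ε-close {0}): {0,2}
'b' @ 1: {1,2,3,4,5,6,8}
'e' @ 2: {1,2,3,4,5,6,8}
'b' @ 3: {1,2,3,4,5,6,8}
'e' @ 4: {1,2,3,4,5,6,8}
'e' @ 5: {1,2,3,4,5,6,8}
'd' @ 6: {9}  [accepting]
end set {9} — state 9 in

Answer: ACCEPT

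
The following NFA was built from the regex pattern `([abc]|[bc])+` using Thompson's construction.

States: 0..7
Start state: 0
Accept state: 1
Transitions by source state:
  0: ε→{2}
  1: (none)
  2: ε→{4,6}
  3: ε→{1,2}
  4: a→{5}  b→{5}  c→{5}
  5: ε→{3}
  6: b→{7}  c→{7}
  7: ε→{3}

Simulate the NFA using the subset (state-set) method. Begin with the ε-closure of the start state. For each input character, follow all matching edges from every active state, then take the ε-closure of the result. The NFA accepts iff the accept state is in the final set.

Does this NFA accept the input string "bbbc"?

initial (ε-close {0}): {0,2,4,6}
'b' @ 1: {1,2,3,4,5,6,7}  (accept∈set)
'b' @ 2: {1,2,3,4,5,6,7}  (accept∈set)
'b' @ 3: {1,2,3,4,5,6,7}  (accept∈set)
'c' @ 4: {1,2,3,4,5,6,7}  (accept∈set)
final: {1,2,3,4,5,6,7}; accept 1 in set

Answer: ACCEPT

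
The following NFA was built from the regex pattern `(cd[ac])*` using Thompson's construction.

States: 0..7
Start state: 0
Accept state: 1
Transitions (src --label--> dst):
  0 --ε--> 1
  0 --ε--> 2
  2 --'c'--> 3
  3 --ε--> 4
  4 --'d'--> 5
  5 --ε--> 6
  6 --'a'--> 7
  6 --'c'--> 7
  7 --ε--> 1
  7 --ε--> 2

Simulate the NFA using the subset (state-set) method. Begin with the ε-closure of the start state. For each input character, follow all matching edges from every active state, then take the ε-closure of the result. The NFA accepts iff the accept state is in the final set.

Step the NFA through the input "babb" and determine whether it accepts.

Answer: REJECT

Derivation:
start: ε-closure({0}) = {0,1,2}
'b' @ 1: {}  — dead — no transitions
rest 'abb' ignored (set empty)
after full input: {}  (accept=1 not in)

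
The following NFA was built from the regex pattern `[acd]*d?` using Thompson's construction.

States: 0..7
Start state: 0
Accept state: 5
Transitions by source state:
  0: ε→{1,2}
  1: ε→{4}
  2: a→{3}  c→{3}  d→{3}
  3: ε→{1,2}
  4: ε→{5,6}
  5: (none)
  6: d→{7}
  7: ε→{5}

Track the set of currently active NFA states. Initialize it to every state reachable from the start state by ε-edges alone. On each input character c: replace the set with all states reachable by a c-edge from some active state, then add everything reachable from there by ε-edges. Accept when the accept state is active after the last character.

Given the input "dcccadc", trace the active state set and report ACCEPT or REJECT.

Answer: ACCEPT

Derivation:
S₀ = ε-closure({0}) = {0,1,2,4,5,6}
'd' @ 1: {1,2,3,4,5,6,7}  [accepting]
'c' @ 2: {1,2,3,4,5,6}  [accepting]
'c' @ 3: {1,2,3,4,5,6}  [accepting]
'c' @ 4: {1,2,3,4,5,6}  [accepting]
'a' @ 5: {1,2,3,4,5,6}  [accepting]
'd' @ 6: {1,2,3,4,5,6,7}  [accepting]
'c' @ 7: {1,2,3,4,5,6}  [accepting]
final: {1,2,3,4,5,6}; accept 5 in set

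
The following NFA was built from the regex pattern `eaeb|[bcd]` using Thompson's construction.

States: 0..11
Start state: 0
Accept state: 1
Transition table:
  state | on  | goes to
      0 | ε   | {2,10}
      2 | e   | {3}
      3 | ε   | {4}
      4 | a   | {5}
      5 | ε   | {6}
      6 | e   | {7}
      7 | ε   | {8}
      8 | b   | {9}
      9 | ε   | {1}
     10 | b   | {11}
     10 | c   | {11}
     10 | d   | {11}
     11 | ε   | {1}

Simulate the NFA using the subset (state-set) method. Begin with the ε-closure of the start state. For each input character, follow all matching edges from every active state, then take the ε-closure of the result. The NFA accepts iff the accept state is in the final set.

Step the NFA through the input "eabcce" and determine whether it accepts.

initial (ε-close {0}): {0,2,10}
'e' @ 1: {3,4}
'a' @ 2: {5,6}
'b' @ 3: {}  — state set empty
rest 'cce' ignored (set empty)
end set {} — state 1 not in

Answer: REJECT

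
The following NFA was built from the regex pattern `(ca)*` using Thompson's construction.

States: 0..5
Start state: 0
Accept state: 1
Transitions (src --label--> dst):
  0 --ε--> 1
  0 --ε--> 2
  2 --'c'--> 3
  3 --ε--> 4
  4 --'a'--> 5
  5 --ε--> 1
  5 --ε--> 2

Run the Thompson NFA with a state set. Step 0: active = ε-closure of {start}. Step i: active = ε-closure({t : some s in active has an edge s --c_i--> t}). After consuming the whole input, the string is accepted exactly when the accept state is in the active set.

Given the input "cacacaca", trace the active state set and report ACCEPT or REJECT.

Answer: ACCEPT

Derivation:
start: ε-closure({0}) = {0,1,2}
'c' @ 1: {3,4}
'a' @ 2: {1,2,5}  [accepting]
'c' @ 3: {3,4}
'a' @ 4: {1,2,5}  [accepting]
'c' @ 5: {3,4}
'a' @ 6: {1,2,5}  [accepting]
'c' @ 7: {3,4}
'a' @ 8: {1,2,5}  [accepting]
after full input: {1,2,5}  (accept=1 in)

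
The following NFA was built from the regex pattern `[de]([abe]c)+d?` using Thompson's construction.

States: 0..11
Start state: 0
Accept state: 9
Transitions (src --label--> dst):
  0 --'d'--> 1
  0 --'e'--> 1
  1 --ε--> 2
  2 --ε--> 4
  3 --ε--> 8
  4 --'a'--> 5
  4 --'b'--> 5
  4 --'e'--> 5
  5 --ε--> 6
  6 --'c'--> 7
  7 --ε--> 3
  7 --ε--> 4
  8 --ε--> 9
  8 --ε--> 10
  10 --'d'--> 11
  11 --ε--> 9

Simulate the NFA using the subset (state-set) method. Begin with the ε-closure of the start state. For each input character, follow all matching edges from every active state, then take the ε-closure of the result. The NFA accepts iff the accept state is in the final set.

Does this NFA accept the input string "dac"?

initial (ε-close {0}): {0}
'd' @ 1: {1,2,4}
'a' @ 2: {5,6}
'c' @ 3: {3,4,7,8,9,10}  [accepting]
final: {3,4,7,8,9,10}; accept 9 in set

Answer: ACCEPT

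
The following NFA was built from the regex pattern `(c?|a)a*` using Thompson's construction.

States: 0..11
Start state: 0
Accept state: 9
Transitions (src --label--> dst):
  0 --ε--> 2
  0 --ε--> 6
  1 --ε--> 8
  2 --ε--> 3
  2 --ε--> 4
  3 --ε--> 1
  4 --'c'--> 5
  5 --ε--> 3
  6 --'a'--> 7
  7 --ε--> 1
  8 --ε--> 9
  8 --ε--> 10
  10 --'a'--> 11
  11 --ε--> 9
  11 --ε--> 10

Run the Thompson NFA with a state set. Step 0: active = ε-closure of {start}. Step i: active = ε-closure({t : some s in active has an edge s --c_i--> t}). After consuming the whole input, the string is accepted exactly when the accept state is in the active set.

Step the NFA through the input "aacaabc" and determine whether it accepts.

Answer: REJECT

Trace:
S₀ = ε-closure({0}) = {0,1,2,3,4,6,8,9,10}
'a' @ 1: {1,7,8,9,10,11}  ✓accept
'a' @ 2: {9,10,11}  ✓accept
'c' @ 3: {}  — state set empty
rest 'aabc' ignored (set empty)
after full input: {}  (accept=9 not in)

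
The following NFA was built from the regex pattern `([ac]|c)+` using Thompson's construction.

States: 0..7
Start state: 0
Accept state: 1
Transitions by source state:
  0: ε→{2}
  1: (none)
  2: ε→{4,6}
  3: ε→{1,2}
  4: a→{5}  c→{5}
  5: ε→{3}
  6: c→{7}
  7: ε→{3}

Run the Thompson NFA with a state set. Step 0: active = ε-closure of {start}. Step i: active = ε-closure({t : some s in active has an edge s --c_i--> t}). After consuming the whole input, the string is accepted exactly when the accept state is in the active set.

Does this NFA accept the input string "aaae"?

Answer: REJECT

Trace:
start: ε-closure({0}) = {0,2,4,6}
'a' @ 1: {1,2,3,4,5,6}  (accept∈set)
'a' @ 2: {1,2,3,4,5,6}  (accept∈set)
'a' @ 3: {1,2,3,4,5,6}  (accept∈set)
'e' @ 4: {}  — state set empty
after full input: {}  (accept=1 not in)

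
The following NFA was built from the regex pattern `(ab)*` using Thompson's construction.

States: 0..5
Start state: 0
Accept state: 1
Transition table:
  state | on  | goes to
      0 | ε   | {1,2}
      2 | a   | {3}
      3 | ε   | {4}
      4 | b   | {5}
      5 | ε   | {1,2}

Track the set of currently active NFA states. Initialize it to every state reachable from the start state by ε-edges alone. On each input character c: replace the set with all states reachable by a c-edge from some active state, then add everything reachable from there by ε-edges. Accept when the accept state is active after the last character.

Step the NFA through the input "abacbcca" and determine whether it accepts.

S₀ = ε-closure({0}) = {0,1,2}
'a' @ 1: {3,4}
'b' @ 2: {1,2,5}  [accepting]
'a' @ 3: {3,4}
'c' @ 4: {}  — state set empty
rest 'bcca' ignored (set empty)
end set {} — state 1 not in

Answer: REJECT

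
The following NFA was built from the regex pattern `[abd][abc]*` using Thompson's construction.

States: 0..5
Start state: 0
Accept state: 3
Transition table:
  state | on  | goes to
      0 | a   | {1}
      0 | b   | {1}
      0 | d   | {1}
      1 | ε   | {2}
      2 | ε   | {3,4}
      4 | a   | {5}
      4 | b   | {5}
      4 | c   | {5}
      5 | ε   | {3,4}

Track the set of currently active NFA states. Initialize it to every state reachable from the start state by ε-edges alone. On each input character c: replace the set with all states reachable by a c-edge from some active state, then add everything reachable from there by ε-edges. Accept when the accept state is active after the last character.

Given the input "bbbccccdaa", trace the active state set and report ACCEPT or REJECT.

S₀ = ε-closure({0}) = {0}
'b' @ 1: {1,2,3,4}  [accepting]
'b' @ 2: {3,4,5}  [accepting]
'b' @ 3: {3,4,5}  [accepting]
'c' @ 4: {3,4,5}  [accepting]
'c' @ 5: {3,4,5}  [accepting]
'c' @ 6: {3,4,5}  [accepting]
'c' @ 7: {3,4,5}  [accepting]
'd' @ 8: {}  — no active states
rest 'aa' ignored (set empty)
after full input: {}  (accept=3 not in)

Answer: REJECT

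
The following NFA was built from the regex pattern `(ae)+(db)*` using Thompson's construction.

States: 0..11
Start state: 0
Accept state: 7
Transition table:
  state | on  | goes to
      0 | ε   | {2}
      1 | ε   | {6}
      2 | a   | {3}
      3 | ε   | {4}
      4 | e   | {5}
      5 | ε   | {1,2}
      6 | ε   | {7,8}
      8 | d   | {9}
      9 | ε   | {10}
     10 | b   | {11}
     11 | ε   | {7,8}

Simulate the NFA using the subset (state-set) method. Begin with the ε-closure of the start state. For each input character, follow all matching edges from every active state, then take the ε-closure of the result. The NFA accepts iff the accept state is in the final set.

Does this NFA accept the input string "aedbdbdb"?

S₀ = ε-closure({0}) = {0,2}
'a' @ 1: {3,4}
'e' @ 2: {1,2,5,6,7,8}  (accept∈set)
'd' @ 3: {9,10}
'b' @ 4: {7,8,11}  (accept∈set)
'd' @ 5: {9,10}
'b' @ 6: {7,8,11}  (accept∈set)
'd' @ 7: {9,10}
'b' @ 8: {7,8,11}  (accept∈set)
final: {7,8,11}; accept 7 in set

Answer: ACCEPT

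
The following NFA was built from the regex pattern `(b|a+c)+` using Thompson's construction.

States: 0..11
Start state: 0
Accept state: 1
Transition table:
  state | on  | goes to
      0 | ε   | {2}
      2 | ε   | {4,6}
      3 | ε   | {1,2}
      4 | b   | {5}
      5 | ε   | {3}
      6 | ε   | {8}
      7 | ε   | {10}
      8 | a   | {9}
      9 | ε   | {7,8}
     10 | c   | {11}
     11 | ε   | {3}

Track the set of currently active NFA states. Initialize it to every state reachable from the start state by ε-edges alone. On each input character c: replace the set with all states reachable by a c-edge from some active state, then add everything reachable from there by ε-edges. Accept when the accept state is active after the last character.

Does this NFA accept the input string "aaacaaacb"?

Answer: ACCEPT

Trace:
S₀ = ε-closure({0}) = {0,2,4,6,8}
'a' @ 1: {7,8,9,10}
'a' @ 2: {7,8,9,10}
'a' @ 3: {7,8,9,10}
'c' @ 4: {1,2,3,4,6,8,11}  ✓accept
'a' @ 5: {7,8,9,10}
'a' @ 6: {7,8,9,10}
'a' @ 7: {7,8,9,10}
'c' @ 8: {1,2,3,4,6,8,11}  ✓accept
'b' @ 9: {1,2,3,4,5,6,8}  ✓accept
final: {1,2,3,4,5,6,8}; accept 1 in set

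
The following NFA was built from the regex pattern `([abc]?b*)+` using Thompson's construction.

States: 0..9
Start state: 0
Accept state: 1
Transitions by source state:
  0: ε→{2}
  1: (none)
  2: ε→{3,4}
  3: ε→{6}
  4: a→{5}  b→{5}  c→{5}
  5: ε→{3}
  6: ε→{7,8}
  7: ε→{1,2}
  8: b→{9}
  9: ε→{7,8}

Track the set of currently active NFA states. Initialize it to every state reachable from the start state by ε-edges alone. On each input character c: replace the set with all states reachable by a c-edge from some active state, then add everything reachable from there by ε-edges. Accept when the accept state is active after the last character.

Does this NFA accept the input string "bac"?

Answer: ACCEPT

Trace:
initial (ε-close {0}): {0,1,2,3,4,6,7,8}
'b' @ 1: {1,2,3,4,5,6,7,8,9}  ✓accept
'a' @ 2: {1,2,3,4,5,6,7,8}  ✓accept
'c' @ 3: {1,2,3,4,5,6,7,8}  ✓accept
final: {1,2,3,4,5,6,7,8}; accept 1 in set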